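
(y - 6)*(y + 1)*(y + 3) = y^3 - 2*y^2 - 21*y - 18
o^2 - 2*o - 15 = (o - 5)*(o + 3)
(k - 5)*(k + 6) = k^2 + k - 30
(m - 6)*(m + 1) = m^2 - 5*m - 6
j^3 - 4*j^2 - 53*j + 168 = (j - 8)*(j - 3)*(j + 7)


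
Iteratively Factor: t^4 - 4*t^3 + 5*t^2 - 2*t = (t)*(t^3 - 4*t^2 + 5*t - 2) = t*(t - 1)*(t^2 - 3*t + 2) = t*(t - 2)*(t - 1)*(t - 1)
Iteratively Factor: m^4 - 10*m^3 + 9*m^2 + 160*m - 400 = (m - 5)*(m^3 - 5*m^2 - 16*m + 80) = (m - 5)*(m - 4)*(m^2 - m - 20) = (m - 5)*(m - 4)*(m + 4)*(m - 5)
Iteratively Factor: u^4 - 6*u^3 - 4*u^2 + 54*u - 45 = (u - 3)*(u^3 - 3*u^2 - 13*u + 15) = (u - 3)*(u + 3)*(u^2 - 6*u + 5) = (u - 5)*(u - 3)*(u + 3)*(u - 1)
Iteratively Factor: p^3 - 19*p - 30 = (p + 2)*(p^2 - 2*p - 15) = (p - 5)*(p + 2)*(p + 3)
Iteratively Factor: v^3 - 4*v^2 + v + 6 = (v + 1)*(v^2 - 5*v + 6) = (v - 2)*(v + 1)*(v - 3)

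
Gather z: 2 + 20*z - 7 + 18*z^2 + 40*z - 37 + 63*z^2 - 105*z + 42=81*z^2 - 45*z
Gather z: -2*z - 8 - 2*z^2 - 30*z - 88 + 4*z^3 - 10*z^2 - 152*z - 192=4*z^3 - 12*z^2 - 184*z - 288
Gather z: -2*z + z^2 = z^2 - 2*z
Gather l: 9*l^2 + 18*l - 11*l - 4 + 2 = 9*l^2 + 7*l - 2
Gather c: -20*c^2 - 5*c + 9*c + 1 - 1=-20*c^2 + 4*c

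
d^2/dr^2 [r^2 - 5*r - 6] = 2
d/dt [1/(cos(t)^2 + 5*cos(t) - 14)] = (2*cos(t) + 5)*sin(t)/(cos(t)^2 + 5*cos(t) - 14)^2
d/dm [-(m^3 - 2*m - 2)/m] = -2*m - 2/m^2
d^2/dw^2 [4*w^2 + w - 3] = 8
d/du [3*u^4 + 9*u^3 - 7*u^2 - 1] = u*(12*u^2 + 27*u - 14)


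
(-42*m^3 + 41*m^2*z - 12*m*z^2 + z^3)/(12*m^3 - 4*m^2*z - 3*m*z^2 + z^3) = (-7*m + z)/(2*m + z)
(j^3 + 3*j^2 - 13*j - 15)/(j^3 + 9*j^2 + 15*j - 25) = (j^2 - 2*j - 3)/(j^2 + 4*j - 5)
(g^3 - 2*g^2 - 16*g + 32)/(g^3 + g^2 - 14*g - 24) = (g^2 + 2*g - 8)/(g^2 + 5*g + 6)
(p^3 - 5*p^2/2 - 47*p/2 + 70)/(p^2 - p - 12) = (2*p^2 + 3*p - 35)/(2*(p + 3))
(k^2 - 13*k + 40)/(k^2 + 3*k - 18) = (k^2 - 13*k + 40)/(k^2 + 3*k - 18)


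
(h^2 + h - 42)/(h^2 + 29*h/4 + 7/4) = 4*(h - 6)/(4*h + 1)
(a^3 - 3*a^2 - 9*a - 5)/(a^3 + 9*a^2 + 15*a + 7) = (a - 5)/(a + 7)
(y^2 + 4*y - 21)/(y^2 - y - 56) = (y - 3)/(y - 8)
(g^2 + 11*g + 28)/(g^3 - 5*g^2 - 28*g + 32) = (g + 7)/(g^2 - 9*g + 8)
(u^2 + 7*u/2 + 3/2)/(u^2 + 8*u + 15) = (u + 1/2)/(u + 5)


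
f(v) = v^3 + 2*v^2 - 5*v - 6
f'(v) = 3*v^2 + 4*v - 5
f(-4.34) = -28.38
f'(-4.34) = 34.15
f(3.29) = 34.81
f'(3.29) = 40.63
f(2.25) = 4.27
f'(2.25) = 19.19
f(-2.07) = 4.05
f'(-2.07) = -0.43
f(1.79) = -2.81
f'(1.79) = 11.77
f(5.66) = 211.09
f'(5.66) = 113.75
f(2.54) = 10.59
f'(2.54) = 24.51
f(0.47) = -7.80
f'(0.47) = -2.46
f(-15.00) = -2856.00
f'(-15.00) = 610.00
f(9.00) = 840.00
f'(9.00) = 274.00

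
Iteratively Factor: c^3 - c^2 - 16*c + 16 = (c + 4)*(c^2 - 5*c + 4) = (c - 1)*(c + 4)*(c - 4)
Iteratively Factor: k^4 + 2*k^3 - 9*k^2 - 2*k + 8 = (k + 1)*(k^3 + k^2 - 10*k + 8) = (k - 2)*(k + 1)*(k^2 + 3*k - 4) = (k - 2)*(k + 1)*(k + 4)*(k - 1)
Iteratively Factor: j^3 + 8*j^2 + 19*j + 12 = (j + 1)*(j^2 + 7*j + 12) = (j + 1)*(j + 4)*(j + 3)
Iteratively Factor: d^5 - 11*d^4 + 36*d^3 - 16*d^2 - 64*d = (d - 4)*(d^4 - 7*d^3 + 8*d^2 + 16*d) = d*(d - 4)*(d^3 - 7*d^2 + 8*d + 16) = d*(d - 4)*(d + 1)*(d^2 - 8*d + 16) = d*(d - 4)^2*(d + 1)*(d - 4)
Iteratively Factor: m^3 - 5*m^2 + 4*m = (m - 4)*(m^2 - m) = m*(m - 4)*(m - 1)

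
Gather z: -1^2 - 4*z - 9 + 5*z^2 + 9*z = 5*z^2 + 5*z - 10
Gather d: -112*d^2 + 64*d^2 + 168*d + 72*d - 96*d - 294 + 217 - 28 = -48*d^2 + 144*d - 105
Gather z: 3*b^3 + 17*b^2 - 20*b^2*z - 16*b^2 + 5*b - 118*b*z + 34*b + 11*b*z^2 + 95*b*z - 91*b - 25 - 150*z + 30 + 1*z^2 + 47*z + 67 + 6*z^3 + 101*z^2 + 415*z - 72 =3*b^3 + b^2 - 52*b + 6*z^3 + z^2*(11*b + 102) + z*(-20*b^2 - 23*b + 312)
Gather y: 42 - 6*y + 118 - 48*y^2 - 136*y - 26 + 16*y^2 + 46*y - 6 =-32*y^2 - 96*y + 128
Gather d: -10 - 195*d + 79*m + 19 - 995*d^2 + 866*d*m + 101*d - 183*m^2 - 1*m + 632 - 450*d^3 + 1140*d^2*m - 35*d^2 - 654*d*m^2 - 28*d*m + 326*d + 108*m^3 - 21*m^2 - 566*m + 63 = -450*d^3 + d^2*(1140*m - 1030) + d*(-654*m^2 + 838*m + 232) + 108*m^3 - 204*m^2 - 488*m + 704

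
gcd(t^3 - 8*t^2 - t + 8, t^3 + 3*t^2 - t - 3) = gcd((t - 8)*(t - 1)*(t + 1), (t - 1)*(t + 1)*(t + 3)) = t^2 - 1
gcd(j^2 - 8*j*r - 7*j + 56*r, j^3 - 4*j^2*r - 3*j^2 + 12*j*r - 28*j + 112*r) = j - 7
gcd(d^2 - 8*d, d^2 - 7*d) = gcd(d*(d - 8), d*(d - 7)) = d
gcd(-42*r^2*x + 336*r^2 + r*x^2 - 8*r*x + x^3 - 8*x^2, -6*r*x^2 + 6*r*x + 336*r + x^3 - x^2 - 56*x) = -6*r*x + 48*r + x^2 - 8*x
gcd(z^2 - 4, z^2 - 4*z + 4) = z - 2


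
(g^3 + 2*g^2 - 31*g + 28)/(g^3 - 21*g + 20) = (g + 7)/(g + 5)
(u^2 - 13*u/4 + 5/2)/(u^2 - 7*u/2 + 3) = (4*u - 5)/(2*(2*u - 3))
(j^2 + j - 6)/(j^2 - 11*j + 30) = (j^2 + j - 6)/(j^2 - 11*j + 30)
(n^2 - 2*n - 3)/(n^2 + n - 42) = (n^2 - 2*n - 3)/(n^2 + n - 42)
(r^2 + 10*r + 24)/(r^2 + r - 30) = (r + 4)/(r - 5)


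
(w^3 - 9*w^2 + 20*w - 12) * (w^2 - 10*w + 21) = w^5 - 19*w^4 + 131*w^3 - 401*w^2 + 540*w - 252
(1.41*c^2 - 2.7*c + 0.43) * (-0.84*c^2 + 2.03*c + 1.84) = -1.1844*c^4 + 5.1303*c^3 - 3.2478*c^2 - 4.0951*c + 0.7912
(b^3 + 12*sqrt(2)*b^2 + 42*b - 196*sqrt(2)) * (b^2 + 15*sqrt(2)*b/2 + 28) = b^5 + 39*sqrt(2)*b^4/2 + 250*b^3 + 455*sqrt(2)*b^2 - 1764*b - 5488*sqrt(2)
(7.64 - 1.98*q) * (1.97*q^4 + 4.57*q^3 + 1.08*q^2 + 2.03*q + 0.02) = -3.9006*q^5 + 6.0022*q^4 + 32.7764*q^3 + 4.2318*q^2 + 15.4696*q + 0.1528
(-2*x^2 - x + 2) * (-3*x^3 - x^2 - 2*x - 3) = 6*x^5 + 5*x^4 - x^3 + 6*x^2 - x - 6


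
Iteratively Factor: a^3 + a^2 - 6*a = (a + 3)*(a^2 - 2*a) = a*(a + 3)*(a - 2)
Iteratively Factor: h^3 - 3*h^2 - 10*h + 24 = (h + 3)*(h^2 - 6*h + 8) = (h - 2)*(h + 3)*(h - 4)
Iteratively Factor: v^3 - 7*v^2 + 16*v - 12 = (v - 3)*(v^2 - 4*v + 4) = (v - 3)*(v - 2)*(v - 2)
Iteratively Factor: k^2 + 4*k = (k + 4)*(k)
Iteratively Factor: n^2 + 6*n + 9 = (n + 3)*(n + 3)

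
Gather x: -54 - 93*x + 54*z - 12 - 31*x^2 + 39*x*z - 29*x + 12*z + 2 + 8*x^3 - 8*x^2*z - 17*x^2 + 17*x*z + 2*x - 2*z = 8*x^3 + x^2*(-8*z - 48) + x*(56*z - 120) + 64*z - 64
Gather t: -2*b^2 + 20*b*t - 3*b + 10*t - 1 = -2*b^2 - 3*b + t*(20*b + 10) - 1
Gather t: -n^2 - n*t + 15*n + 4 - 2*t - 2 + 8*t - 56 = -n^2 + 15*n + t*(6 - n) - 54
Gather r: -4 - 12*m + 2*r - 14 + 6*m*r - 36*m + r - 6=-48*m + r*(6*m + 3) - 24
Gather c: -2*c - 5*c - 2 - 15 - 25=-7*c - 42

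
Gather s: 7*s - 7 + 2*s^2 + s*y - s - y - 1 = 2*s^2 + s*(y + 6) - y - 8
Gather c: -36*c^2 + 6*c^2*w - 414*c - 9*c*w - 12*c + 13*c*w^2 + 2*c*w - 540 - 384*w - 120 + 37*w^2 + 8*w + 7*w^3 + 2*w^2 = c^2*(6*w - 36) + c*(13*w^2 - 7*w - 426) + 7*w^3 + 39*w^2 - 376*w - 660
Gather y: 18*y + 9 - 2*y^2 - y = -2*y^2 + 17*y + 9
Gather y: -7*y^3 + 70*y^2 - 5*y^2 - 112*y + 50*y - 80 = -7*y^3 + 65*y^2 - 62*y - 80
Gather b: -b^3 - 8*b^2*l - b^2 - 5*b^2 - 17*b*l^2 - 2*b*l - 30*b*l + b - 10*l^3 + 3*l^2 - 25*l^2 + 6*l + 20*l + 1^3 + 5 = -b^3 + b^2*(-8*l - 6) + b*(-17*l^2 - 32*l + 1) - 10*l^3 - 22*l^2 + 26*l + 6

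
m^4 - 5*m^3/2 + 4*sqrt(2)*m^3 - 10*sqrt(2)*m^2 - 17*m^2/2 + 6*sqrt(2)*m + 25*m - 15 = (m - 3/2)*(m - 1)*(m - sqrt(2))*(m + 5*sqrt(2))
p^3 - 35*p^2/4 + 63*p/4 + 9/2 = (p - 6)*(p - 3)*(p + 1/4)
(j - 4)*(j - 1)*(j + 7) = j^3 + 2*j^2 - 31*j + 28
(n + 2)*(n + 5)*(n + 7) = n^3 + 14*n^2 + 59*n + 70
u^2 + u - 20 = (u - 4)*(u + 5)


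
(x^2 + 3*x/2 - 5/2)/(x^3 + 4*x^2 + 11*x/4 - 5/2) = 2*(x - 1)/(2*x^2 + 3*x - 2)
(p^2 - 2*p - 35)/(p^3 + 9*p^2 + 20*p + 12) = (p^2 - 2*p - 35)/(p^3 + 9*p^2 + 20*p + 12)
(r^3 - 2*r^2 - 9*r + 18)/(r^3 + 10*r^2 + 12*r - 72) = (r^2 - 9)/(r^2 + 12*r + 36)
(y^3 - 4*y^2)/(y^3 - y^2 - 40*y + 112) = y^2/(y^2 + 3*y - 28)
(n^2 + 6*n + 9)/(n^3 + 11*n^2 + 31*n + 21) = (n + 3)/(n^2 + 8*n + 7)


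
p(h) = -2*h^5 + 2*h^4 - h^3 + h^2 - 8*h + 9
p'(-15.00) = -533963.00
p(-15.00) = 1623729.00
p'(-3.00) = -1067.00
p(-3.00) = 717.00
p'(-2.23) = -363.39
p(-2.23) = 202.66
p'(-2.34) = -431.43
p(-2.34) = 246.29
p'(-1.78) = -166.57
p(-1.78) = 87.86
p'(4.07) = -2254.16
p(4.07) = -1759.21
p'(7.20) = -24036.99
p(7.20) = -33693.59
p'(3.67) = -1459.73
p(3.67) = -1025.06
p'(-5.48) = -10443.83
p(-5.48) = 11935.09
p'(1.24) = -18.52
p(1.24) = -2.42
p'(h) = -10*h^4 + 8*h^3 - 3*h^2 + 2*h - 8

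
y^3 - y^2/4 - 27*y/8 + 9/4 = (y - 3/2)*(y - 3/4)*(y + 2)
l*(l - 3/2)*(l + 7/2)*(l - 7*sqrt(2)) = l^4 - 7*sqrt(2)*l^3 + 2*l^3 - 14*sqrt(2)*l^2 - 21*l^2/4 + 147*sqrt(2)*l/4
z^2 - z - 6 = (z - 3)*(z + 2)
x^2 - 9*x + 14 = (x - 7)*(x - 2)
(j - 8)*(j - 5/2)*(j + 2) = j^3 - 17*j^2/2 - j + 40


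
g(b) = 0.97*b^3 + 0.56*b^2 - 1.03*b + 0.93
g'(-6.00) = 97.01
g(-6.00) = -182.25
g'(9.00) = 244.76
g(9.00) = 744.15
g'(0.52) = 0.34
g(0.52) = 0.68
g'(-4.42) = 50.87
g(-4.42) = -67.34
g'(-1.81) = 6.48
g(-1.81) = -1.12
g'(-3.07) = 22.96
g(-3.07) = -18.70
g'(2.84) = 25.62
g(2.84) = 24.74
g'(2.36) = 17.82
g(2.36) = 14.37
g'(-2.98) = 21.47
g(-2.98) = -16.70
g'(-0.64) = -0.55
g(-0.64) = 1.56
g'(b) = 2.91*b^2 + 1.12*b - 1.03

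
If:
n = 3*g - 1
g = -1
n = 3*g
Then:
No Solution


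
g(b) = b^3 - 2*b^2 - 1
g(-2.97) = -44.84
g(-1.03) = -4.21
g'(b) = 3*b^2 - 4*b = b*(3*b - 4)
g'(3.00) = 15.00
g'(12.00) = 384.00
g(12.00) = 1439.00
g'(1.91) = 3.30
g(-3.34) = -60.57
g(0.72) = -1.66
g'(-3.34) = 46.83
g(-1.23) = -5.89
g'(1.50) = 0.75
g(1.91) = -1.33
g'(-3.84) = 59.60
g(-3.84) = -87.11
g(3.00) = 8.00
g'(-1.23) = 9.46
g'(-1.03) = 7.30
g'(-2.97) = 38.34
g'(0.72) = -1.32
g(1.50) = -2.12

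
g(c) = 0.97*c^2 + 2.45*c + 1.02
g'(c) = 1.94*c + 2.45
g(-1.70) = -0.34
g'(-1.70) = -0.85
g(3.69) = 23.27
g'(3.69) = 9.61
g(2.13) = 10.64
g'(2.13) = 6.58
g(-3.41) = 3.94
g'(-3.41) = -4.17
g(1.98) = 9.67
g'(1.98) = 6.29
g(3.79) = 24.24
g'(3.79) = 9.80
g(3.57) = 22.13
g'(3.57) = 9.38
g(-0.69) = -0.21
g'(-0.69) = 1.11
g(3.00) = 17.10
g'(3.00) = 8.27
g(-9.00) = 57.54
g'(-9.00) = -15.01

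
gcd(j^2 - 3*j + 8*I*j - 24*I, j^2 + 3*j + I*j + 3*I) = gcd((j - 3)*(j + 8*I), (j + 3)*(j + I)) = 1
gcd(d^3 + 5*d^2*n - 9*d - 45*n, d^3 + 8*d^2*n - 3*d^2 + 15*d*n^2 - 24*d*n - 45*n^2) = d^2 + 5*d*n - 3*d - 15*n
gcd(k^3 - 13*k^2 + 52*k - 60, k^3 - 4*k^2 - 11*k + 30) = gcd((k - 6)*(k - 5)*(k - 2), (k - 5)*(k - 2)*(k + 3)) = k^2 - 7*k + 10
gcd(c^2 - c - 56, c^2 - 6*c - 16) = c - 8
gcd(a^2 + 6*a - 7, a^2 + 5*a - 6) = a - 1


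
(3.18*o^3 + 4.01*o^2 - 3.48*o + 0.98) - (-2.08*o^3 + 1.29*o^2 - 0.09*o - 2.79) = 5.26*o^3 + 2.72*o^2 - 3.39*o + 3.77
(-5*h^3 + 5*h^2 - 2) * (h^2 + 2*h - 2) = -5*h^5 - 5*h^4 + 20*h^3 - 12*h^2 - 4*h + 4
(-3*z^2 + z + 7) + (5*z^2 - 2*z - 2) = 2*z^2 - z + 5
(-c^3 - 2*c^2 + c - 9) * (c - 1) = -c^4 - c^3 + 3*c^2 - 10*c + 9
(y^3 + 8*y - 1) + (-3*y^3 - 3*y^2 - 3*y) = -2*y^3 - 3*y^2 + 5*y - 1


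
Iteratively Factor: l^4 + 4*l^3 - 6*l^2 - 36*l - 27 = (l + 3)*(l^3 + l^2 - 9*l - 9) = (l + 3)^2*(l^2 - 2*l - 3) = (l + 1)*(l + 3)^2*(l - 3)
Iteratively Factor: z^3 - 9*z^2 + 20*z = (z - 5)*(z^2 - 4*z) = (z - 5)*(z - 4)*(z)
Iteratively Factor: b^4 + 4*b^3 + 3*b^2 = (b + 3)*(b^3 + b^2) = b*(b + 3)*(b^2 + b) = b*(b + 1)*(b + 3)*(b)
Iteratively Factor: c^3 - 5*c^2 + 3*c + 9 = (c - 3)*(c^2 - 2*c - 3) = (c - 3)*(c + 1)*(c - 3)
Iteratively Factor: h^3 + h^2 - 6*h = (h)*(h^2 + h - 6) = h*(h - 2)*(h + 3)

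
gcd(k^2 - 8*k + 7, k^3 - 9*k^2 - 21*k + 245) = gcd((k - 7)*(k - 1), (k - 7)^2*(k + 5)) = k - 7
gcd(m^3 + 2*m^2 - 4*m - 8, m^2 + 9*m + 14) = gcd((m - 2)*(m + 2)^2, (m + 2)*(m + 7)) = m + 2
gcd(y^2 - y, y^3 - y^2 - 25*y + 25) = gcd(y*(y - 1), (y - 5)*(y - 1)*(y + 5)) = y - 1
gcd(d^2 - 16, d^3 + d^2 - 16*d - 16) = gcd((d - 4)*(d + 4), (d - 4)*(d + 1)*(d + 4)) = d^2 - 16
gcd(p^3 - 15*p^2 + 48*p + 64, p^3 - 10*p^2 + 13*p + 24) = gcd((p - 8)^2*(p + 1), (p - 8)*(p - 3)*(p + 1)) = p^2 - 7*p - 8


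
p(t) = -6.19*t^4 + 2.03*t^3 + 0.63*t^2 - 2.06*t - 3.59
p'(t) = -24.76*t^3 + 6.09*t^2 + 1.26*t - 2.06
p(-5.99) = -8373.83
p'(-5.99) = 5530.37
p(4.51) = -2374.77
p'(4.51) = -2143.84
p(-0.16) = -3.26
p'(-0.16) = -2.00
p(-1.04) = -10.29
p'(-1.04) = 31.07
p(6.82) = -12735.86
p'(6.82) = -7564.44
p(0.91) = -7.66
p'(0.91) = -14.53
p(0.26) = -4.08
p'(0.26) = -1.76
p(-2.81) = -423.81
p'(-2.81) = 591.86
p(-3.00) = -547.94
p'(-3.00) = 717.49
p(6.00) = -7577.03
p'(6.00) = -5123.42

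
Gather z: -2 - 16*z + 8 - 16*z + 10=16 - 32*z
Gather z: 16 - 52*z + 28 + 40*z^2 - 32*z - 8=40*z^2 - 84*z + 36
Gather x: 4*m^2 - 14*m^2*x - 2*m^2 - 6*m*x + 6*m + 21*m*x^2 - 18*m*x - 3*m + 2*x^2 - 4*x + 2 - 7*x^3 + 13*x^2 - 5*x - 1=2*m^2 + 3*m - 7*x^3 + x^2*(21*m + 15) + x*(-14*m^2 - 24*m - 9) + 1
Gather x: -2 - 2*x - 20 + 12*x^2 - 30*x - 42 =12*x^2 - 32*x - 64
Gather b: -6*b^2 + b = -6*b^2 + b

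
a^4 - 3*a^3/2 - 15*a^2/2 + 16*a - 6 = (a - 2)^2*(a - 1/2)*(a + 3)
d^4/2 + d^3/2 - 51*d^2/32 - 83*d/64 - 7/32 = (d/2 + 1)*(d - 7/4)*(d + 1/4)*(d + 1/2)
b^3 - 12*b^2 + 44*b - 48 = (b - 6)*(b - 4)*(b - 2)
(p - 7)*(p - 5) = p^2 - 12*p + 35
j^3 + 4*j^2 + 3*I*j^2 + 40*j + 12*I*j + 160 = (j + 4)*(j - 5*I)*(j + 8*I)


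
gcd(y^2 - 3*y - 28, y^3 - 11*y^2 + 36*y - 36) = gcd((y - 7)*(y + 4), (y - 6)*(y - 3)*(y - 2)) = 1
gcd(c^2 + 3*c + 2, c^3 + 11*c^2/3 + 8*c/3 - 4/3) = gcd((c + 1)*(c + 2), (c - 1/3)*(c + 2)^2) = c + 2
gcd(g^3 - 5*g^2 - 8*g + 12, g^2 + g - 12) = 1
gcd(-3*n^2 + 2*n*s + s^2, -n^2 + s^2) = -n + s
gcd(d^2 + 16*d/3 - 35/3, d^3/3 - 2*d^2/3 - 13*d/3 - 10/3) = 1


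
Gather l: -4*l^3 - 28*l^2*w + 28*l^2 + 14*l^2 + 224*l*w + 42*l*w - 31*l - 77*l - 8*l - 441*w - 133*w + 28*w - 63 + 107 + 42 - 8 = -4*l^3 + l^2*(42 - 28*w) + l*(266*w - 116) - 546*w + 78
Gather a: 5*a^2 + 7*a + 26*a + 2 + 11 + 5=5*a^2 + 33*a + 18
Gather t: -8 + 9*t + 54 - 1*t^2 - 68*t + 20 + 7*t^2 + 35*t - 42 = 6*t^2 - 24*t + 24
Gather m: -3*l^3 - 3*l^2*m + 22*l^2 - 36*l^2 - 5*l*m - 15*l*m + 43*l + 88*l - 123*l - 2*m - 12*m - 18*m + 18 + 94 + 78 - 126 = -3*l^3 - 14*l^2 + 8*l + m*(-3*l^2 - 20*l - 32) + 64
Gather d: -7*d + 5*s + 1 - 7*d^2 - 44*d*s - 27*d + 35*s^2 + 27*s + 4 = -7*d^2 + d*(-44*s - 34) + 35*s^2 + 32*s + 5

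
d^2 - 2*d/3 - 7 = (d - 3)*(d + 7/3)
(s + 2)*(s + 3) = s^2 + 5*s + 6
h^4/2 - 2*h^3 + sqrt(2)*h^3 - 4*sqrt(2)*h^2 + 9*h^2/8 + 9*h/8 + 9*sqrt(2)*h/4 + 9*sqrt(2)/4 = (h/2 + sqrt(2))*(h - 3)*(h - 3/2)*(h + 1/2)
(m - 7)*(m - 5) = m^2 - 12*m + 35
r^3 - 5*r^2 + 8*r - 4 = (r - 2)^2*(r - 1)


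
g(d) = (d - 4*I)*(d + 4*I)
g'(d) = 2*d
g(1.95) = 19.80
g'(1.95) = 3.90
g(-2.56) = 22.55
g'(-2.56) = -5.12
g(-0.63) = 16.40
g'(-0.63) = -1.26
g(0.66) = 16.44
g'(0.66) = 1.32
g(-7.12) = 66.69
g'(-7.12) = -14.24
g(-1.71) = 18.92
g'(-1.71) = -3.42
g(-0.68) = 16.46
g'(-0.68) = -1.36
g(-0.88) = 16.77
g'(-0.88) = -1.76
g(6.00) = 52.00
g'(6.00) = 12.00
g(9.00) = 97.00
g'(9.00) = 18.00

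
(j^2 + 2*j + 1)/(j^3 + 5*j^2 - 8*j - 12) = (j + 1)/(j^2 + 4*j - 12)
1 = 1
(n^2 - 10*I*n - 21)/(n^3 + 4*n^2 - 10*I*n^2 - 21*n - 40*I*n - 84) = 1/(n + 4)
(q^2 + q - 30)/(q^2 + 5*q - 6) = (q - 5)/(q - 1)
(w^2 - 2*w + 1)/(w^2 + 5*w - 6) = (w - 1)/(w + 6)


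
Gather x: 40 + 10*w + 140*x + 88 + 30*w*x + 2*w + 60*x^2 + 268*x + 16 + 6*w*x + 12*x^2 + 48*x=12*w + 72*x^2 + x*(36*w + 456) + 144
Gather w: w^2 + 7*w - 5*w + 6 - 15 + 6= w^2 + 2*w - 3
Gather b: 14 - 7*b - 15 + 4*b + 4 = 3 - 3*b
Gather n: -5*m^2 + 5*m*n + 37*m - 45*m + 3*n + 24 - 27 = -5*m^2 - 8*m + n*(5*m + 3) - 3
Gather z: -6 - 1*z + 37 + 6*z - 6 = 5*z + 25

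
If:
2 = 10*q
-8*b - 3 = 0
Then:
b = -3/8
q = 1/5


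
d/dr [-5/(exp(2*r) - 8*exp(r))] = 10*(exp(r) - 4)*exp(-r)/(exp(r) - 8)^2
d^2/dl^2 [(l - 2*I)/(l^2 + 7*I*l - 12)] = 2*((l - 2*I)*(2*l + 7*I)^2 - (3*l + 5*I)*(l^2 + 7*I*l - 12))/(l^2 + 7*I*l - 12)^3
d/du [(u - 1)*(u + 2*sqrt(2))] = 2*u - 1 + 2*sqrt(2)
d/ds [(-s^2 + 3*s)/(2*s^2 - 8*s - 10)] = (s^2 + 10*s - 15)/(2*(s^4 - 8*s^3 + 6*s^2 + 40*s + 25))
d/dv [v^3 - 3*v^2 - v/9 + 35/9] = 3*v^2 - 6*v - 1/9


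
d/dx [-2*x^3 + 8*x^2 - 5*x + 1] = -6*x^2 + 16*x - 5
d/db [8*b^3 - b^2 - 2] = 2*b*(12*b - 1)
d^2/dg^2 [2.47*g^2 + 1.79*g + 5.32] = 4.94000000000000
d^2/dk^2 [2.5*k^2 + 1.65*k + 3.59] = 5.00000000000000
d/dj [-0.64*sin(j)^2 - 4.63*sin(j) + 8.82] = -(1.28*sin(j) + 4.63)*cos(j)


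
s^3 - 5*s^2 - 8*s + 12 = (s - 6)*(s - 1)*(s + 2)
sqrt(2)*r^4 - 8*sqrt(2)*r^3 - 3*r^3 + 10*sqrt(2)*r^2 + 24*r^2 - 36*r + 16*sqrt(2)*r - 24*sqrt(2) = (r - 6)*(r - 2)*(r - 2*sqrt(2))*(sqrt(2)*r + 1)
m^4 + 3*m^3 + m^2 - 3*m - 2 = (m - 1)*(m + 1)^2*(m + 2)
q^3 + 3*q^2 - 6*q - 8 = (q - 2)*(q + 1)*(q + 4)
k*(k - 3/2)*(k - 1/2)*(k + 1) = k^4 - k^3 - 5*k^2/4 + 3*k/4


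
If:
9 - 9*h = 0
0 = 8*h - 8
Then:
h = 1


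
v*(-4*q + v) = -4*q*v + v^2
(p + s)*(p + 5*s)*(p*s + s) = p^3*s + 6*p^2*s^2 + p^2*s + 5*p*s^3 + 6*p*s^2 + 5*s^3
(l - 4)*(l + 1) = l^2 - 3*l - 4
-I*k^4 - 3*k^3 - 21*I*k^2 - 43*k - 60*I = (k - 5*I)*(k - 3*I)*(k + 4*I)*(-I*k + 1)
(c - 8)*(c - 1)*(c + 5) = c^3 - 4*c^2 - 37*c + 40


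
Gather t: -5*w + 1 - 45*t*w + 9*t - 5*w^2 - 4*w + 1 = t*(9 - 45*w) - 5*w^2 - 9*w + 2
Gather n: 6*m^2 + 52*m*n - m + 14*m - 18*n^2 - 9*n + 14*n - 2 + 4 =6*m^2 + 13*m - 18*n^2 + n*(52*m + 5) + 2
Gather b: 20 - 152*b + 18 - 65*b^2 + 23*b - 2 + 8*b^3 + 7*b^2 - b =8*b^3 - 58*b^2 - 130*b + 36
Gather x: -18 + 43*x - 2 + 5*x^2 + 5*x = 5*x^2 + 48*x - 20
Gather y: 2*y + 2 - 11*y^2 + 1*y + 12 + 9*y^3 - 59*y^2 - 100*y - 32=9*y^3 - 70*y^2 - 97*y - 18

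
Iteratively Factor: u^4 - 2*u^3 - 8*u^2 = (u)*(u^3 - 2*u^2 - 8*u) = u*(u + 2)*(u^2 - 4*u) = u*(u - 4)*(u + 2)*(u)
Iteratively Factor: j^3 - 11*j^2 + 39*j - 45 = (j - 3)*(j^2 - 8*j + 15) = (j - 3)^2*(j - 5)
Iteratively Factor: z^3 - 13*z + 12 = (z + 4)*(z^2 - 4*z + 3) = (z - 1)*(z + 4)*(z - 3)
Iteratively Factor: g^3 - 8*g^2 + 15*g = (g)*(g^2 - 8*g + 15) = g*(g - 5)*(g - 3)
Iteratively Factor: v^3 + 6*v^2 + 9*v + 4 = (v + 4)*(v^2 + 2*v + 1) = (v + 1)*(v + 4)*(v + 1)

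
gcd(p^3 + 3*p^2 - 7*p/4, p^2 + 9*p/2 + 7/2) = p + 7/2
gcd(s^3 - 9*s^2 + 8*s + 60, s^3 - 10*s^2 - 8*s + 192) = s - 6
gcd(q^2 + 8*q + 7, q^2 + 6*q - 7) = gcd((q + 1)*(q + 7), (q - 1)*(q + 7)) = q + 7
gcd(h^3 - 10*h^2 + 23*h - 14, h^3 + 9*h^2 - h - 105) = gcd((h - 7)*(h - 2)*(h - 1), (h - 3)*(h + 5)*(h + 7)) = 1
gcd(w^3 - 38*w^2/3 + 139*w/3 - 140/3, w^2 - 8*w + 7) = w - 7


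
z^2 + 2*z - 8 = (z - 2)*(z + 4)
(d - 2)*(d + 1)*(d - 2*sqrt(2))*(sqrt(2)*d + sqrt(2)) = sqrt(2)*d^4 - 4*d^3 - 3*sqrt(2)*d^2 - 2*sqrt(2)*d + 12*d + 8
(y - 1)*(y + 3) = y^2 + 2*y - 3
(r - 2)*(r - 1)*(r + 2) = r^3 - r^2 - 4*r + 4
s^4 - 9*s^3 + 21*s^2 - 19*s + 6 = (s - 6)*(s - 1)^3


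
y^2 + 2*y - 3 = (y - 1)*(y + 3)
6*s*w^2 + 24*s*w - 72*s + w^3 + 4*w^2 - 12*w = (6*s + w)*(w - 2)*(w + 6)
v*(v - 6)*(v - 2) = v^3 - 8*v^2 + 12*v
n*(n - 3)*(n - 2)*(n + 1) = n^4 - 4*n^3 + n^2 + 6*n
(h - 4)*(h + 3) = h^2 - h - 12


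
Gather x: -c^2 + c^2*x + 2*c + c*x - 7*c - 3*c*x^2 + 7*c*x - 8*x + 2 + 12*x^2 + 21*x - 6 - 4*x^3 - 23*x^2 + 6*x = -c^2 - 5*c - 4*x^3 + x^2*(-3*c - 11) + x*(c^2 + 8*c + 19) - 4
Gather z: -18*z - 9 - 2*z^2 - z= -2*z^2 - 19*z - 9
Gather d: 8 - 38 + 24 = -6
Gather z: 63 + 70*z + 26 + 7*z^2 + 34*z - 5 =7*z^2 + 104*z + 84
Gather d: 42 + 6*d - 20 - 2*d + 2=4*d + 24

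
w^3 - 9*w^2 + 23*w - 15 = (w - 5)*(w - 3)*(w - 1)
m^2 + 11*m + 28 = (m + 4)*(m + 7)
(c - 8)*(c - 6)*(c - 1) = c^3 - 15*c^2 + 62*c - 48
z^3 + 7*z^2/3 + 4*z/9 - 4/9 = (z - 1/3)*(z + 2/3)*(z + 2)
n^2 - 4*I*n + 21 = (n - 7*I)*(n + 3*I)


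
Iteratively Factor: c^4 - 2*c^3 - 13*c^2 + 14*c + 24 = (c + 1)*(c^3 - 3*c^2 - 10*c + 24) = (c + 1)*(c + 3)*(c^2 - 6*c + 8) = (c - 2)*(c + 1)*(c + 3)*(c - 4)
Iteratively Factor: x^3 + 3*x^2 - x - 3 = (x - 1)*(x^2 + 4*x + 3) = (x - 1)*(x + 1)*(x + 3)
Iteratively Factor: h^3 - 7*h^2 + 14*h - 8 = (h - 2)*(h^2 - 5*h + 4) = (h - 2)*(h - 1)*(h - 4)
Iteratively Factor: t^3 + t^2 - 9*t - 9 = (t + 1)*(t^2 - 9) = (t - 3)*(t + 1)*(t + 3)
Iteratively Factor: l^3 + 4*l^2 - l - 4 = (l + 4)*(l^2 - 1) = (l + 1)*(l + 4)*(l - 1)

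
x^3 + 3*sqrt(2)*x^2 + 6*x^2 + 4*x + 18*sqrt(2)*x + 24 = (x + 6)*(x + sqrt(2))*(x + 2*sqrt(2))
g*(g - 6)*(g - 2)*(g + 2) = g^4 - 6*g^3 - 4*g^2 + 24*g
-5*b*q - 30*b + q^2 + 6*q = (-5*b + q)*(q + 6)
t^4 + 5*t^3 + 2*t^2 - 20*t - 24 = (t - 2)*(t + 2)^2*(t + 3)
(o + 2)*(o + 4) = o^2 + 6*o + 8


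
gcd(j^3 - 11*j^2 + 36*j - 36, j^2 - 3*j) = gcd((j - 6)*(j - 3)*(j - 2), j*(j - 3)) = j - 3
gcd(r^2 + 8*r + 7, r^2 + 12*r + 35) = r + 7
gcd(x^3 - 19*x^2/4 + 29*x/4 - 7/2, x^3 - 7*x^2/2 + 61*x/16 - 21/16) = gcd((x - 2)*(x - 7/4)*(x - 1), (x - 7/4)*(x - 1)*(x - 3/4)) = x^2 - 11*x/4 + 7/4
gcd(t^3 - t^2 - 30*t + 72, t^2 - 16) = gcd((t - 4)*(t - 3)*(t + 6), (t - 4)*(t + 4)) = t - 4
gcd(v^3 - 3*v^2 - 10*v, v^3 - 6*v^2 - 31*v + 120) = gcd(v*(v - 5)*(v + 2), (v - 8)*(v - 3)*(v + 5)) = 1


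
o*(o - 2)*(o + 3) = o^3 + o^2 - 6*o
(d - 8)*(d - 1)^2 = d^3 - 10*d^2 + 17*d - 8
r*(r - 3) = r^2 - 3*r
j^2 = j^2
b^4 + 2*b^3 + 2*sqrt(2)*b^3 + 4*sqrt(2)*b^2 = b^2*(b + 2)*(b + 2*sqrt(2))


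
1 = 1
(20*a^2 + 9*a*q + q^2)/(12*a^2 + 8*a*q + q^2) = (20*a^2 + 9*a*q + q^2)/(12*a^2 + 8*a*q + q^2)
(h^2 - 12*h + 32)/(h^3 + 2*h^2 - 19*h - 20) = (h - 8)/(h^2 + 6*h + 5)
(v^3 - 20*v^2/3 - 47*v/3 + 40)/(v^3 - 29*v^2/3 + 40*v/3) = (v + 3)/v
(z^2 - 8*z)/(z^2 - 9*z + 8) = z/(z - 1)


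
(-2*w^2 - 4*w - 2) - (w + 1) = -2*w^2 - 5*w - 3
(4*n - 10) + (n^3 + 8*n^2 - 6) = n^3 + 8*n^2 + 4*n - 16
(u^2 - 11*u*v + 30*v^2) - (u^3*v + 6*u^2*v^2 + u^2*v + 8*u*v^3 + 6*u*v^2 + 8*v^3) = -u^3*v - 6*u^2*v^2 - u^2*v + u^2 - 8*u*v^3 - 6*u*v^2 - 11*u*v - 8*v^3 + 30*v^2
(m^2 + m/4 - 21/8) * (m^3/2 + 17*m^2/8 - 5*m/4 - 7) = m^5/2 + 9*m^4/4 - 65*m^3/32 - 825*m^2/64 + 49*m/32 + 147/8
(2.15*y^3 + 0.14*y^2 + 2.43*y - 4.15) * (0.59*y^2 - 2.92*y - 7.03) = 1.2685*y^5 - 6.1954*y^4 - 14.0896*y^3 - 10.5283*y^2 - 4.9649*y + 29.1745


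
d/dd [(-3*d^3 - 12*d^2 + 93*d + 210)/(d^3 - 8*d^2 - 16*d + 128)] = 18*(2*d^4 - 5*d^3 - 47*d^2 + 16*d + 848)/(d^6 - 16*d^5 + 32*d^4 + 512*d^3 - 1792*d^2 - 4096*d + 16384)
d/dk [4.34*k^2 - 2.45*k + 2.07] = 8.68*k - 2.45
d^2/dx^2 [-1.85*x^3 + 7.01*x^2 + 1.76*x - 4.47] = 14.02 - 11.1*x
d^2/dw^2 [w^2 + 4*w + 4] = 2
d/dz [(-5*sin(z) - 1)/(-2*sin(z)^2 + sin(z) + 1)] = (-4*sin(z) + 5*cos(2*z) - 9)*cos(z)/(sin(z) + cos(2*z))^2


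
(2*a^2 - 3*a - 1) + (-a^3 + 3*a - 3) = -a^3 + 2*a^2 - 4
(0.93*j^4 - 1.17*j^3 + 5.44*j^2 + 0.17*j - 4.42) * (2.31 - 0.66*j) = -0.6138*j^5 + 2.9205*j^4 - 6.2931*j^3 + 12.4542*j^2 + 3.3099*j - 10.2102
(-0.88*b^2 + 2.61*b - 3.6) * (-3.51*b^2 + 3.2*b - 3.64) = 3.0888*b^4 - 11.9771*b^3 + 24.1912*b^2 - 21.0204*b + 13.104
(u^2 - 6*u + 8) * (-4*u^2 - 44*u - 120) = -4*u^4 - 20*u^3 + 112*u^2 + 368*u - 960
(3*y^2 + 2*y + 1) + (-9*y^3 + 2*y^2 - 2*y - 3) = -9*y^3 + 5*y^2 - 2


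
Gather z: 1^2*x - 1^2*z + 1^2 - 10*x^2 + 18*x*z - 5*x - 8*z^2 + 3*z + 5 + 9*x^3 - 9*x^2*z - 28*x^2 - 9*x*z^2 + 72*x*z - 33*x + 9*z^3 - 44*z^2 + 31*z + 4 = 9*x^3 - 38*x^2 - 37*x + 9*z^3 + z^2*(-9*x - 52) + z*(-9*x^2 + 90*x + 33) + 10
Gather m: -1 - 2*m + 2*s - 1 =-2*m + 2*s - 2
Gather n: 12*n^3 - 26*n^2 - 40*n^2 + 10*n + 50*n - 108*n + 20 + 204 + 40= 12*n^3 - 66*n^2 - 48*n + 264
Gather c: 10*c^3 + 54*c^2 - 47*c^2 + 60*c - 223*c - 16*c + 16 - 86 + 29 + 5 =10*c^3 + 7*c^2 - 179*c - 36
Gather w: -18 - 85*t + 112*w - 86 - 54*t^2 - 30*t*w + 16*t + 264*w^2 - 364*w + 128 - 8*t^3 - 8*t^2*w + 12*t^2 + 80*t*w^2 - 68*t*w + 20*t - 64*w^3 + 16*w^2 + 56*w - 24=-8*t^3 - 42*t^2 - 49*t - 64*w^3 + w^2*(80*t + 280) + w*(-8*t^2 - 98*t - 196)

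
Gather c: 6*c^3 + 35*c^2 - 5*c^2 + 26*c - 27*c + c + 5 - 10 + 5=6*c^3 + 30*c^2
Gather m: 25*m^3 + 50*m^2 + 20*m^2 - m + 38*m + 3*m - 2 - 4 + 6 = 25*m^3 + 70*m^2 + 40*m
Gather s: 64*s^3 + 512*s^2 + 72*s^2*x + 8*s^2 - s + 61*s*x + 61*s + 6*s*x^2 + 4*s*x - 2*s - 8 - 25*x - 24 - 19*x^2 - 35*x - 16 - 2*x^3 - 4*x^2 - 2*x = 64*s^3 + s^2*(72*x + 520) + s*(6*x^2 + 65*x + 58) - 2*x^3 - 23*x^2 - 62*x - 48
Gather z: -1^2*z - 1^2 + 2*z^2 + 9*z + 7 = 2*z^2 + 8*z + 6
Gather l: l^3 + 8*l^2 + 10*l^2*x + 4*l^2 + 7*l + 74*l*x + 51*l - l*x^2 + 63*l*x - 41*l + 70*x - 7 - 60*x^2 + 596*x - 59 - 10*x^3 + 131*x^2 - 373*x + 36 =l^3 + l^2*(10*x + 12) + l*(-x^2 + 137*x + 17) - 10*x^3 + 71*x^2 + 293*x - 30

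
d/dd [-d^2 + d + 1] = 1 - 2*d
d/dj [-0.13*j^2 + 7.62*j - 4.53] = 7.62 - 0.26*j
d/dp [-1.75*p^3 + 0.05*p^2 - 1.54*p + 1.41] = -5.25*p^2 + 0.1*p - 1.54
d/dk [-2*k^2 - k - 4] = -4*k - 1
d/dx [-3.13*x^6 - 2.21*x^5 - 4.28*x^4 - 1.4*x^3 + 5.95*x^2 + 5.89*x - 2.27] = -18.78*x^5 - 11.05*x^4 - 17.12*x^3 - 4.2*x^2 + 11.9*x + 5.89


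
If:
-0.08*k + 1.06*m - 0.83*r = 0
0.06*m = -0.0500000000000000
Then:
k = -10.375*r - 11.0416666666667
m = -0.83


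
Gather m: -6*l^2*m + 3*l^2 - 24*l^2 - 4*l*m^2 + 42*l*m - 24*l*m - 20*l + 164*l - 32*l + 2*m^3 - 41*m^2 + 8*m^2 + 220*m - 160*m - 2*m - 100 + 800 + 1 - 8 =-21*l^2 + 112*l + 2*m^3 + m^2*(-4*l - 33) + m*(-6*l^2 + 18*l + 58) + 693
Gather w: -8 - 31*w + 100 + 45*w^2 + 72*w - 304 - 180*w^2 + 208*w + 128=-135*w^2 + 249*w - 84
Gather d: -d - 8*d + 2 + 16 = 18 - 9*d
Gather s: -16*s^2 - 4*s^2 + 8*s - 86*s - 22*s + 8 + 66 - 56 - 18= -20*s^2 - 100*s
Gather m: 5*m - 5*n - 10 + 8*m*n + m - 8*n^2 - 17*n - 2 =m*(8*n + 6) - 8*n^2 - 22*n - 12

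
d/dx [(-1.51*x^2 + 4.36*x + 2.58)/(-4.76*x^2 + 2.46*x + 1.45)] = (17.039*x^2 + 20.1826*x - 0.0247999999999999)/(22.6576*x^4 - 23.4192*x^3 - 7.7524*x^2 + 7.134*x + 2.1025)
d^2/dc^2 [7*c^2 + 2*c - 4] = 14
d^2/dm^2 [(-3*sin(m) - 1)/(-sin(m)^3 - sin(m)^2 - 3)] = (-12*sin(m)^7 - 18*sin(m)^6 + 4*sin(m)^5 + 143*sin(m)^4 + 103*sin(m)^3 - 90*sin(m)^2 - 99*sin(m) - 6)/(sin(m)^3 + sin(m)^2 + 3)^3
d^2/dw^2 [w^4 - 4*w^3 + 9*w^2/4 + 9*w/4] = 12*w^2 - 24*w + 9/2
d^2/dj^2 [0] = 0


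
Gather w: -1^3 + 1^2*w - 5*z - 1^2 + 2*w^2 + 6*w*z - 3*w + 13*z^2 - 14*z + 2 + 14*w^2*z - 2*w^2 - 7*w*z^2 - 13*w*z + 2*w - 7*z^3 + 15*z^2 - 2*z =14*w^2*z + w*(-7*z^2 - 7*z) - 7*z^3 + 28*z^2 - 21*z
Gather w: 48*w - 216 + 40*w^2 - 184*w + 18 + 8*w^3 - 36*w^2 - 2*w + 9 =8*w^3 + 4*w^2 - 138*w - 189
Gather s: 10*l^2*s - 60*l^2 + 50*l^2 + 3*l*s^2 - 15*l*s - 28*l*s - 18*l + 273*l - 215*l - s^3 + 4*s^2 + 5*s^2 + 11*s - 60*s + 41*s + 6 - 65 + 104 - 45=-10*l^2 + 40*l - s^3 + s^2*(3*l + 9) + s*(10*l^2 - 43*l - 8)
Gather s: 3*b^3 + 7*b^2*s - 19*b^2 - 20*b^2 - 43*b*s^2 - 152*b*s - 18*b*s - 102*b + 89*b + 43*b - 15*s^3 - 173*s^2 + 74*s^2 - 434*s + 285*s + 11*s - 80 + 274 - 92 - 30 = 3*b^3 - 39*b^2 + 30*b - 15*s^3 + s^2*(-43*b - 99) + s*(7*b^2 - 170*b - 138) + 72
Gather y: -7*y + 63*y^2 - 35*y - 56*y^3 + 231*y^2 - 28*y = -56*y^3 + 294*y^2 - 70*y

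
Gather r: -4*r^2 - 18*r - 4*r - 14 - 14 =-4*r^2 - 22*r - 28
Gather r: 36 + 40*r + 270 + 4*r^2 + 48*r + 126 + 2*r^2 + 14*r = 6*r^2 + 102*r + 432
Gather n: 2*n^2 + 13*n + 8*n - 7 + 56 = 2*n^2 + 21*n + 49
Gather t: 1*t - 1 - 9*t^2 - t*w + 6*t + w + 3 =-9*t^2 + t*(7 - w) + w + 2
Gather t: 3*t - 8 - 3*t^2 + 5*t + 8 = -3*t^2 + 8*t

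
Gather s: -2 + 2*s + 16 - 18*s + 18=32 - 16*s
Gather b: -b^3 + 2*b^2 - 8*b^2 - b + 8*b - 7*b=-b^3 - 6*b^2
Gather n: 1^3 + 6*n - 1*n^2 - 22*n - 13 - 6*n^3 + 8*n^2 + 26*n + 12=-6*n^3 + 7*n^2 + 10*n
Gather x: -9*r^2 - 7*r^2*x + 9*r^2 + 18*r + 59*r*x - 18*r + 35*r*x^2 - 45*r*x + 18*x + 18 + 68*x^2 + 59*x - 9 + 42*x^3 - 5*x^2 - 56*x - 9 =42*x^3 + x^2*(35*r + 63) + x*(-7*r^2 + 14*r + 21)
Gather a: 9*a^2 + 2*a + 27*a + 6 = 9*a^2 + 29*a + 6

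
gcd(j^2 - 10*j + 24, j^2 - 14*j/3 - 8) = j - 6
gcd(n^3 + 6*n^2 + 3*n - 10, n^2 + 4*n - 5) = n^2 + 4*n - 5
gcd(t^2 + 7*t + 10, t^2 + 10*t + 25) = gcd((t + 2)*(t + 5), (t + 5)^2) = t + 5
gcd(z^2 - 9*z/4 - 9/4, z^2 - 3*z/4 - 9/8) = z + 3/4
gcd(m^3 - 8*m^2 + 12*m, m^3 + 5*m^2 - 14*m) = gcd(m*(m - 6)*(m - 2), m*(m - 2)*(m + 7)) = m^2 - 2*m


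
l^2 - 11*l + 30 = (l - 6)*(l - 5)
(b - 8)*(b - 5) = b^2 - 13*b + 40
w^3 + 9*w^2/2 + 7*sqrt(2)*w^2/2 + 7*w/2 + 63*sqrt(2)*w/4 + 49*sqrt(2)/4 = (w + 1)*(w + 7/2)*(w + 7*sqrt(2)/2)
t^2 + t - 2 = (t - 1)*(t + 2)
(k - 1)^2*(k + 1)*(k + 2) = k^4 + k^3 - 3*k^2 - k + 2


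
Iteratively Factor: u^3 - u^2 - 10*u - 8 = (u + 2)*(u^2 - 3*u - 4) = (u - 4)*(u + 2)*(u + 1)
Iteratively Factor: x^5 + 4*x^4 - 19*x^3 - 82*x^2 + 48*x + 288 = (x - 4)*(x^4 + 8*x^3 + 13*x^2 - 30*x - 72) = (x - 4)*(x - 2)*(x^3 + 10*x^2 + 33*x + 36) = (x - 4)*(x - 2)*(x + 4)*(x^2 + 6*x + 9) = (x - 4)*(x - 2)*(x + 3)*(x + 4)*(x + 3)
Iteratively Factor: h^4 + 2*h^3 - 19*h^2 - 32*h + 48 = (h + 4)*(h^3 - 2*h^2 - 11*h + 12) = (h - 1)*(h + 4)*(h^2 - h - 12) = (h - 1)*(h + 3)*(h + 4)*(h - 4)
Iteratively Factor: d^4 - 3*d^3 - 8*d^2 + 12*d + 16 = (d + 2)*(d^3 - 5*d^2 + 2*d + 8) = (d - 4)*(d + 2)*(d^2 - d - 2) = (d - 4)*(d + 1)*(d + 2)*(d - 2)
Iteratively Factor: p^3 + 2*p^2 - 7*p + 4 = (p - 1)*(p^2 + 3*p - 4) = (p - 1)^2*(p + 4)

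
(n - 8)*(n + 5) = n^2 - 3*n - 40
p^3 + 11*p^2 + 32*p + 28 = (p + 2)^2*(p + 7)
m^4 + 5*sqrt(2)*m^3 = m^3*(m + 5*sqrt(2))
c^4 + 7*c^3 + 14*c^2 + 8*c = c*(c + 1)*(c + 2)*(c + 4)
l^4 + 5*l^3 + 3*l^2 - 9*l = l*(l - 1)*(l + 3)^2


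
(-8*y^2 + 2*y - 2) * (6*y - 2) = -48*y^3 + 28*y^2 - 16*y + 4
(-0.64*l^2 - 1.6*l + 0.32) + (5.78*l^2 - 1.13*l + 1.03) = 5.14*l^2 - 2.73*l + 1.35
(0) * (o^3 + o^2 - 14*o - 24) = 0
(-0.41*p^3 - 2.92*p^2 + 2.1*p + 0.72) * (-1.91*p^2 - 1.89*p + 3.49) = 0.7831*p^5 + 6.3521*p^4 + 0.0768999999999993*p^3 - 15.535*p^2 + 5.9682*p + 2.5128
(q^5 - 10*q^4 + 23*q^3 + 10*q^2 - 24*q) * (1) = q^5 - 10*q^4 + 23*q^3 + 10*q^2 - 24*q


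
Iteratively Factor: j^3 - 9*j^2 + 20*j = (j - 4)*(j^2 - 5*j) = j*(j - 4)*(j - 5)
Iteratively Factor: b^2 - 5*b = (b)*(b - 5)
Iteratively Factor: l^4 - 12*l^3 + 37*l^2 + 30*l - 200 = (l - 5)*(l^3 - 7*l^2 + 2*l + 40) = (l - 5)*(l + 2)*(l^2 - 9*l + 20) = (l - 5)^2*(l + 2)*(l - 4)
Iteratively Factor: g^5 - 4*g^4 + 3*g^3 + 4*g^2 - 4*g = (g + 1)*(g^4 - 5*g^3 + 8*g^2 - 4*g) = (g - 2)*(g + 1)*(g^3 - 3*g^2 + 2*g) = (g - 2)^2*(g + 1)*(g^2 - g) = g*(g - 2)^2*(g + 1)*(g - 1)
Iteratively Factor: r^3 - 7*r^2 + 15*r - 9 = (r - 1)*(r^2 - 6*r + 9) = (r - 3)*(r - 1)*(r - 3)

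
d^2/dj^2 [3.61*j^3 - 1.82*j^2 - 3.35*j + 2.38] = 21.66*j - 3.64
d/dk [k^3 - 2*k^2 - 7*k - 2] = 3*k^2 - 4*k - 7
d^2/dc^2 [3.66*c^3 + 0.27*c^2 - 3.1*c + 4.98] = 21.96*c + 0.54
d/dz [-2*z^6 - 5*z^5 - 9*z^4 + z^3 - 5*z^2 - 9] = z*(-12*z^4 - 25*z^3 - 36*z^2 + 3*z - 10)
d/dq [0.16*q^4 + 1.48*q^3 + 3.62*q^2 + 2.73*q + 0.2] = 0.64*q^3 + 4.44*q^2 + 7.24*q + 2.73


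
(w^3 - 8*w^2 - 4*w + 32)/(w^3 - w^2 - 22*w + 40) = (w^2 - 6*w - 16)/(w^2 + w - 20)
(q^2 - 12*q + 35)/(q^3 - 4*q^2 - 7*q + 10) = (q - 7)/(q^2 + q - 2)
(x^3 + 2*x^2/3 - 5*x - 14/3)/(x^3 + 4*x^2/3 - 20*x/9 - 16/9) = 3*(3*x^2 - 4*x - 7)/(9*x^2 - 6*x - 8)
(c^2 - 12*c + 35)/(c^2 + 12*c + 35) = (c^2 - 12*c + 35)/(c^2 + 12*c + 35)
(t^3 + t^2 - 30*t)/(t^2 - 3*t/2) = 2*(t^2 + t - 30)/(2*t - 3)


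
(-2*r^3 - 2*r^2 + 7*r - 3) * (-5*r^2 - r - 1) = 10*r^5 + 12*r^4 - 31*r^3 + 10*r^2 - 4*r + 3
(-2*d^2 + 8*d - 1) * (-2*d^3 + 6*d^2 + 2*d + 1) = 4*d^5 - 28*d^4 + 46*d^3 + 8*d^2 + 6*d - 1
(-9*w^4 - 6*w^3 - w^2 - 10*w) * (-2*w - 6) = 18*w^5 + 66*w^4 + 38*w^3 + 26*w^2 + 60*w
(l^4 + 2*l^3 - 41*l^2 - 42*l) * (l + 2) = l^5 + 4*l^4 - 37*l^3 - 124*l^2 - 84*l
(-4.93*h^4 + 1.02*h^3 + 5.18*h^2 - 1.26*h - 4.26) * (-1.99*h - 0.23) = 9.8107*h^5 - 0.8959*h^4 - 10.5428*h^3 + 1.316*h^2 + 8.7672*h + 0.9798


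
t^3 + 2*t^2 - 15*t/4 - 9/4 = (t - 3/2)*(t + 1/2)*(t + 3)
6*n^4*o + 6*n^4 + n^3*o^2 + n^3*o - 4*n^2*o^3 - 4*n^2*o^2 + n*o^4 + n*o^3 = (-3*n + o)*(-2*n + o)*(n + o)*(n*o + n)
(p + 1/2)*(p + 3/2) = p^2 + 2*p + 3/4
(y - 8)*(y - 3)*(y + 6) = y^3 - 5*y^2 - 42*y + 144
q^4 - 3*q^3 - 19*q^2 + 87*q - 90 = (q - 3)^2*(q - 2)*(q + 5)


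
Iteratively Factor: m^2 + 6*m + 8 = (m + 2)*(m + 4)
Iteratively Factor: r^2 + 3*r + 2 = (r + 2)*(r + 1)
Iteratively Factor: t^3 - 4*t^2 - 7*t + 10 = (t - 1)*(t^2 - 3*t - 10) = (t - 1)*(t + 2)*(t - 5)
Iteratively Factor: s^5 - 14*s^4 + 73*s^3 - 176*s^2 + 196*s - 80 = (s - 2)*(s^4 - 12*s^3 + 49*s^2 - 78*s + 40) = (s - 2)^2*(s^3 - 10*s^2 + 29*s - 20) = (s - 4)*(s - 2)^2*(s^2 - 6*s + 5) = (s - 5)*(s - 4)*(s - 2)^2*(s - 1)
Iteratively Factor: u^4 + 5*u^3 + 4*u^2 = (u)*(u^3 + 5*u^2 + 4*u) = u*(u + 1)*(u^2 + 4*u) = u^2*(u + 1)*(u + 4)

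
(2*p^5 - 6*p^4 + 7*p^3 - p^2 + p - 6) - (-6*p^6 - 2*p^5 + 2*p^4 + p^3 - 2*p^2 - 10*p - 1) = 6*p^6 + 4*p^5 - 8*p^4 + 6*p^3 + p^2 + 11*p - 5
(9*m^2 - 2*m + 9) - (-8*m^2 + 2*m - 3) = 17*m^2 - 4*m + 12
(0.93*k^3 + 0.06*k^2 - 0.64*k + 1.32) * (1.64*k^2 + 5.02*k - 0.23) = 1.5252*k^5 + 4.767*k^4 - 0.9623*k^3 - 1.0618*k^2 + 6.7736*k - 0.3036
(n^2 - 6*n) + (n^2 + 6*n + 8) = 2*n^2 + 8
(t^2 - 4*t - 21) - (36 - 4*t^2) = 5*t^2 - 4*t - 57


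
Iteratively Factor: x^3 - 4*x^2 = (x)*(x^2 - 4*x) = x*(x - 4)*(x)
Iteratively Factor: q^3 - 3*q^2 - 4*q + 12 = (q + 2)*(q^2 - 5*q + 6) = (q - 3)*(q + 2)*(q - 2)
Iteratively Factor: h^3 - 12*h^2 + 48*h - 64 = (h - 4)*(h^2 - 8*h + 16) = (h - 4)^2*(h - 4)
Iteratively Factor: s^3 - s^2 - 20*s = (s)*(s^2 - s - 20) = s*(s - 5)*(s + 4)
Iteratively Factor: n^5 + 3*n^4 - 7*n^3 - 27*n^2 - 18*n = (n + 3)*(n^4 - 7*n^2 - 6*n) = n*(n + 3)*(n^3 - 7*n - 6) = n*(n + 1)*(n + 3)*(n^2 - n - 6) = n*(n - 3)*(n + 1)*(n + 3)*(n + 2)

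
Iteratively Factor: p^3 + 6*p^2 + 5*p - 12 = (p - 1)*(p^2 + 7*p + 12) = (p - 1)*(p + 4)*(p + 3)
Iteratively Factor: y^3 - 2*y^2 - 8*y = (y - 4)*(y^2 + 2*y) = (y - 4)*(y + 2)*(y)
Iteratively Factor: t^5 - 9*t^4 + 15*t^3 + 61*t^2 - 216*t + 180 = (t - 2)*(t^4 - 7*t^3 + t^2 + 63*t - 90) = (t - 2)*(t + 3)*(t^3 - 10*t^2 + 31*t - 30) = (t - 3)*(t - 2)*(t + 3)*(t^2 - 7*t + 10) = (t - 5)*(t - 3)*(t - 2)*(t + 3)*(t - 2)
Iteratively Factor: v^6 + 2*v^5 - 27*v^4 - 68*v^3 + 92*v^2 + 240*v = (v + 2)*(v^5 - 27*v^3 - 14*v^2 + 120*v) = (v + 2)*(v + 4)*(v^4 - 4*v^3 - 11*v^2 + 30*v) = (v - 2)*(v + 2)*(v + 4)*(v^3 - 2*v^2 - 15*v) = v*(v - 2)*(v + 2)*(v + 4)*(v^2 - 2*v - 15) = v*(v - 5)*(v - 2)*(v + 2)*(v + 4)*(v + 3)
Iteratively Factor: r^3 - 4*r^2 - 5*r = (r)*(r^2 - 4*r - 5) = r*(r - 5)*(r + 1)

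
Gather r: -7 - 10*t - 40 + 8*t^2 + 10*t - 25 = 8*t^2 - 72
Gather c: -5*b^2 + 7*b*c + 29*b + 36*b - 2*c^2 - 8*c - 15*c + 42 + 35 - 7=-5*b^2 + 65*b - 2*c^2 + c*(7*b - 23) + 70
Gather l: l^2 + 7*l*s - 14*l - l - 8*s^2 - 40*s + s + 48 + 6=l^2 + l*(7*s - 15) - 8*s^2 - 39*s + 54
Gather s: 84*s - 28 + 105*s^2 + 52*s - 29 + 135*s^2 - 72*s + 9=240*s^2 + 64*s - 48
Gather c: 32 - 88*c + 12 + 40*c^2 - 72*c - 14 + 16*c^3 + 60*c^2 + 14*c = 16*c^3 + 100*c^2 - 146*c + 30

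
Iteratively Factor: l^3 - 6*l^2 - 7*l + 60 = (l - 4)*(l^2 - 2*l - 15) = (l - 4)*(l + 3)*(l - 5)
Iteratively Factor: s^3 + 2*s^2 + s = (s + 1)*(s^2 + s) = s*(s + 1)*(s + 1)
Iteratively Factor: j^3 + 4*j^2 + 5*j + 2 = (j + 2)*(j^2 + 2*j + 1) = (j + 1)*(j + 2)*(j + 1)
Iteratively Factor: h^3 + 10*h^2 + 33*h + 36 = (h + 3)*(h^2 + 7*h + 12) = (h + 3)*(h + 4)*(h + 3)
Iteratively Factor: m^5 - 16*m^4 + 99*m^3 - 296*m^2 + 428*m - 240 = (m - 3)*(m^4 - 13*m^3 + 60*m^2 - 116*m + 80) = (m - 3)*(m - 2)*(m^3 - 11*m^2 + 38*m - 40) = (m - 5)*(m - 3)*(m - 2)*(m^2 - 6*m + 8) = (m - 5)*(m - 4)*(m - 3)*(m - 2)*(m - 2)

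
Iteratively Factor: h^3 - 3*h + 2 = (h - 1)*(h^2 + h - 2) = (h - 1)^2*(h + 2)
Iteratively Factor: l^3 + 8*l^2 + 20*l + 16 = (l + 2)*(l^2 + 6*l + 8) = (l + 2)*(l + 4)*(l + 2)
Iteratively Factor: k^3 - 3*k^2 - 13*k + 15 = (k + 3)*(k^2 - 6*k + 5) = (k - 1)*(k + 3)*(k - 5)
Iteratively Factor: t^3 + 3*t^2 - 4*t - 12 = (t - 2)*(t^2 + 5*t + 6) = (t - 2)*(t + 3)*(t + 2)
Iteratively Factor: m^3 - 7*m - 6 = (m + 2)*(m^2 - 2*m - 3) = (m + 1)*(m + 2)*(m - 3)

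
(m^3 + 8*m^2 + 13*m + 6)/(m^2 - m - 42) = (m^2 + 2*m + 1)/(m - 7)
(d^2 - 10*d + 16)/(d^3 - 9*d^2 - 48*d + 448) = (d - 2)/(d^2 - d - 56)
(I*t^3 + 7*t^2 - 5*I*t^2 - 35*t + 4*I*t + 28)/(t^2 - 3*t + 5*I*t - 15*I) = (I*t^3 + t^2*(7 - 5*I) + t*(-35 + 4*I) + 28)/(t^2 + t*(-3 + 5*I) - 15*I)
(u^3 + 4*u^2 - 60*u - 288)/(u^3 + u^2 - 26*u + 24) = (u^2 - 2*u - 48)/(u^2 - 5*u + 4)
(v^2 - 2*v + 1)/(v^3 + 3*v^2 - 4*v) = (v - 1)/(v*(v + 4))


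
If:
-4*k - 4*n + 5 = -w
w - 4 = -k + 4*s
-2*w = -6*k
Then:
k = w/3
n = 5/4 - w/12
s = w/3 - 1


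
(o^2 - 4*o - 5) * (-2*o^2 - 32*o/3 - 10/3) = -2*o^4 - 8*o^3/3 + 148*o^2/3 + 200*o/3 + 50/3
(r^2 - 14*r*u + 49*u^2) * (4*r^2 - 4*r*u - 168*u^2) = 4*r^4 - 60*r^3*u + 84*r^2*u^2 + 2156*r*u^3 - 8232*u^4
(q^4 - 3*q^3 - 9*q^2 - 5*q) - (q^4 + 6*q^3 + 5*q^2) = -9*q^3 - 14*q^2 - 5*q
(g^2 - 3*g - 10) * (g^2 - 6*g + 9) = g^4 - 9*g^3 + 17*g^2 + 33*g - 90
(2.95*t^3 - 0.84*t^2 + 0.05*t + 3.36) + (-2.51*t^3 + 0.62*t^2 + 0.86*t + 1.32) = 0.44*t^3 - 0.22*t^2 + 0.91*t + 4.68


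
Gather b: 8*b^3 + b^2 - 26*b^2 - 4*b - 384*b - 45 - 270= 8*b^3 - 25*b^2 - 388*b - 315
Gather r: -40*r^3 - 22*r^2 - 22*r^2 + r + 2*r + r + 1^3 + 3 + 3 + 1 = -40*r^3 - 44*r^2 + 4*r + 8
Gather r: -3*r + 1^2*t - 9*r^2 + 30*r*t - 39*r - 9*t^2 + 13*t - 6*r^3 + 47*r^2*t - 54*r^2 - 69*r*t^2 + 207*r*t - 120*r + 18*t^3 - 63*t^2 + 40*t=-6*r^3 + r^2*(47*t - 63) + r*(-69*t^2 + 237*t - 162) + 18*t^3 - 72*t^2 + 54*t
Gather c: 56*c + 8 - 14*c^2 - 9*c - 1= -14*c^2 + 47*c + 7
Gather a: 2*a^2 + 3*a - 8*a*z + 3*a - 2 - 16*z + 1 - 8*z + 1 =2*a^2 + a*(6 - 8*z) - 24*z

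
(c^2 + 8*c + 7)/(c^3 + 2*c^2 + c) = (c + 7)/(c*(c + 1))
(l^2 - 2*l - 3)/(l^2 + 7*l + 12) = (l^2 - 2*l - 3)/(l^2 + 7*l + 12)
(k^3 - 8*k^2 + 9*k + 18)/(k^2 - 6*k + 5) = (k^3 - 8*k^2 + 9*k + 18)/(k^2 - 6*k + 5)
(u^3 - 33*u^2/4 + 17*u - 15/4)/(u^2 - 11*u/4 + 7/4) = (4*u^3 - 33*u^2 + 68*u - 15)/(4*u^2 - 11*u + 7)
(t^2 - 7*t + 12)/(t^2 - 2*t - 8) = (t - 3)/(t + 2)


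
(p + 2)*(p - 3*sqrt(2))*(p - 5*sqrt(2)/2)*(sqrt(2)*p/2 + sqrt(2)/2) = sqrt(2)*p^4/2 - 11*p^3/2 + 3*sqrt(2)*p^3/2 - 33*p^2/2 + 17*sqrt(2)*p^2/2 - 11*p + 45*sqrt(2)*p/2 + 15*sqrt(2)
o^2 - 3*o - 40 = (o - 8)*(o + 5)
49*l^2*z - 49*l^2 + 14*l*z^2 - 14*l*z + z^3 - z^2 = (7*l + z)^2*(z - 1)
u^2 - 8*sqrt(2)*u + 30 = (u - 5*sqrt(2))*(u - 3*sqrt(2))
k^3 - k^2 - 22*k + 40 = (k - 4)*(k - 2)*(k + 5)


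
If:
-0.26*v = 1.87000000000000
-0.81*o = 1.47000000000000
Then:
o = -1.81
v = -7.19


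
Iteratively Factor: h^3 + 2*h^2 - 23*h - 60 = (h - 5)*(h^2 + 7*h + 12) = (h - 5)*(h + 3)*(h + 4)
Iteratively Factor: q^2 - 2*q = (q)*(q - 2)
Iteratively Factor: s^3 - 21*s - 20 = (s + 1)*(s^2 - s - 20) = (s - 5)*(s + 1)*(s + 4)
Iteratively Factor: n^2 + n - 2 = (n - 1)*(n + 2)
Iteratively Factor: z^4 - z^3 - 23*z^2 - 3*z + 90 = (z - 5)*(z^3 + 4*z^2 - 3*z - 18) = (z - 5)*(z + 3)*(z^2 + z - 6) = (z - 5)*(z - 2)*(z + 3)*(z + 3)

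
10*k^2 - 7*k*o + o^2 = (-5*k + o)*(-2*k + o)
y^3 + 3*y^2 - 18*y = y*(y - 3)*(y + 6)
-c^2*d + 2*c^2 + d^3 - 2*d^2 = (-c + d)*(c + d)*(d - 2)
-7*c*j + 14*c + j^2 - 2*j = (-7*c + j)*(j - 2)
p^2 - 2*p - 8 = (p - 4)*(p + 2)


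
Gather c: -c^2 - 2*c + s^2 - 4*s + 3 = -c^2 - 2*c + s^2 - 4*s + 3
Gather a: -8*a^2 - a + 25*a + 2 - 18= -8*a^2 + 24*a - 16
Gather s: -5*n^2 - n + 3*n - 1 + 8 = -5*n^2 + 2*n + 7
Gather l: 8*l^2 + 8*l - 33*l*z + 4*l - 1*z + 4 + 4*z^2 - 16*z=8*l^2 + l*(12 - 33*z) + 4*z^2 - 17*z + 4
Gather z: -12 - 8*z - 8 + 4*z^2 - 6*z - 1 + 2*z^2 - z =6*z^2 - 15*z - 21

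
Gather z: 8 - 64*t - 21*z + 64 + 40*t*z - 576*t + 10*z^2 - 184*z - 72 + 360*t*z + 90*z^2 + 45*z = -640*t + 100*z^2 + z*(400*t - 160)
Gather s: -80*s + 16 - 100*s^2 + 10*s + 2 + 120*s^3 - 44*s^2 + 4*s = 120*s^3 - 144*s^2 - 66*s + 18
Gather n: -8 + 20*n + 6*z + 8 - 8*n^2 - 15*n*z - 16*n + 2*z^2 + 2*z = -8*n^2 + n*(4 - 15*z) + 2*z^2 + 8*z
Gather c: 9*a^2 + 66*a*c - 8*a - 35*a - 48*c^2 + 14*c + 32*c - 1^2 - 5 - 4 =9*a^2 - 43*a - 48*c^2 + c*(66*a + 46) - 10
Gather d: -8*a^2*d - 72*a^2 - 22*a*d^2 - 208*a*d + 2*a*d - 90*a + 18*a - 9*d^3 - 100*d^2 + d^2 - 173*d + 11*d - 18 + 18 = -72*a^2 - 72*a - 9*d^3 + d^2*(-22*a - 99) + d*(-8*a^2 - 206*a - 162)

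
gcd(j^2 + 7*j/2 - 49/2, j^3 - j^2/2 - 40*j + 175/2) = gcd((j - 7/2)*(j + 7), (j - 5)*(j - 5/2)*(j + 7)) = j + 7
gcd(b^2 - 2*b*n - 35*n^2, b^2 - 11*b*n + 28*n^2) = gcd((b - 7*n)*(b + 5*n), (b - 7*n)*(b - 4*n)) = b - 7*n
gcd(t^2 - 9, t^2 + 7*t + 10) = 1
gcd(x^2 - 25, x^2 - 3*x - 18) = 1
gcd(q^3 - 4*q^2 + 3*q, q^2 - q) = q^2 - q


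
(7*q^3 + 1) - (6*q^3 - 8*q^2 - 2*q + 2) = q^3 + 8*q^2 + 2*q - 1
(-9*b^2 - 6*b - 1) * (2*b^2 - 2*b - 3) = -18*b^4 + 6*b^3 + 37*b^2 + 20*b + 3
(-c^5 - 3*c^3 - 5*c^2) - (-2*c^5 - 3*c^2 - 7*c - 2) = c^5 - 3*c^3 - 2*c^2 + 7*c + 2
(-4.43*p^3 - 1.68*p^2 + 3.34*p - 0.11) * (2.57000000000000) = -11.3851*p^3 - 4.3176*p^2 + 8.5838*p - 0.2827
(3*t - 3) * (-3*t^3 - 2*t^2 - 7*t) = -9*t^4 + 3*t^3 - 15*t^2 + 21*t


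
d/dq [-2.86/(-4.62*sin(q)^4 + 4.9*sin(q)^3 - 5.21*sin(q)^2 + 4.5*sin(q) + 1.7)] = (-52.8528*sin(q)^3 + 42.042*sin(q)^2 - 29.8012*sin(q) + 12.87)*cos(q)/(-4.62*sin(q)^4 + 4.9*sin(q)^3 - 5.21*sin(q)^2 + 4.5*sin(q) + 1.7)^2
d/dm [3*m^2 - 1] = 6*m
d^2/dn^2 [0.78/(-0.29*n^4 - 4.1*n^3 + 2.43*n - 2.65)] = (n*(2.7144*n + 19.188)*(0.29*n^4 + 4.1*n^3 - 2.43*n + 2.65) - 0.78*(1.16*n^3 + 12.3*n^2 - 2.43)*(2.32*n^3 + 24.6*n^2 - 4.86))/(0.29*n^4 + 4.1*n^3 - 2.43*n + 2.65)^3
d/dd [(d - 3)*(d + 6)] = 2*d + 3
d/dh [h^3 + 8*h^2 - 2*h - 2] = 3*h^2 + 16*h - 2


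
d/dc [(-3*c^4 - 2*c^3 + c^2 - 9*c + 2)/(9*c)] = -c^2 - 4*c/9 + 1/9 - 2/(9*c^2)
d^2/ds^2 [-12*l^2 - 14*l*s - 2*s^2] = -4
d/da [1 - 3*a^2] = -6*a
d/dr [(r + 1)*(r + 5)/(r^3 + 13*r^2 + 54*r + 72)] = (-r^4 - 12*r^3 - 39*r^2 + 14*r + 162)/(r^6 + 26*r^5 + 277*r^4 + 1548*r^3 + 4788*r^2 + 7776*r + 5184)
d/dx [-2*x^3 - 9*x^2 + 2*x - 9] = -6*x^2 - 18*x + 2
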